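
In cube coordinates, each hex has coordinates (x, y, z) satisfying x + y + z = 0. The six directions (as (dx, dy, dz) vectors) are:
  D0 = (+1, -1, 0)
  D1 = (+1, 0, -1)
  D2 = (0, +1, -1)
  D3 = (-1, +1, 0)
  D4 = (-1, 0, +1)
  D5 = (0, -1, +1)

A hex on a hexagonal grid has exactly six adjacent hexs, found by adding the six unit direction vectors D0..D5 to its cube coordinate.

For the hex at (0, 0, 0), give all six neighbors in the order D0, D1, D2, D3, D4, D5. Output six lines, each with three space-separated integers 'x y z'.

Center: (0, 0, 0). Add each direction:
  D0: (0, 0, 0) + (1, -1, 0) = (1, -1, 0)
  D1: (0, 0, 0) + (1, 0, -1) = (1, 0, -1)
  D2: (0, 0, 0) + (0, 1, -1) = (0, 1, -1)
  D3: (0, 0, 0) + (-1, 1, 0) = (-1, 1, 0)
  D4: (0, 0, 0) + (-1, 0, 1) = (-1, 0, 1)
  D5: (0, 0, 0) + (0, -1, 1) = (0, -1, 1)

Answer: 1 -1 0
1 0 -1
0 1 -1
-1 1 0
-1 0 1
0 -1 1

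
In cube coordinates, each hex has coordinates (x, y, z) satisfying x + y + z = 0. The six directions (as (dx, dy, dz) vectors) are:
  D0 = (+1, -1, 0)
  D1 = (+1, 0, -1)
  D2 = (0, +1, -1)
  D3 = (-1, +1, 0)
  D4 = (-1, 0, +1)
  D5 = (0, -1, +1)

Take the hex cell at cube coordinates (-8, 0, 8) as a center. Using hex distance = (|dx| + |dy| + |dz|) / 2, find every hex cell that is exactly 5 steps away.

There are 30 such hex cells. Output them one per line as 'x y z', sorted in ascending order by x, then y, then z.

Answer: -13 0 13
-13 1 12
-13 2 11
-13 3 10
-13 4 9
-13 5 8
-12 -1 13
-12 5 7
-11 -2 13
-11 5 6
-10 -3 13
-10 5 5
-9 -4 13
-9 5 4
-8 -5 13
-8 5 3
-7 -5 12
-7 4 3
-6 -5 11
-6 3 3
-5 -5 10
-5 2 3
-4 -5 9
-4 1 3
-3 -5 8
-3 -4 7
-3 -3 6
-3 -2 5
-3 -1 4
-3 0 3

Derivation:
Walk ring at distance 5 from (-8, 0, 8):
Start at center + D4*5 = (-13, 0, 13)
  hex 0: (-13, 0, 13)
  hex 1: (-12, -1, 13)
  hex 2: (-11, -2, 13)
  hex 3: (-10, -3, 13)
  hex 4: (-9, -4, 13)
  hex 5: (-8, -5, 13)
  hex 6: (-7, -5, 12)
  hex 7: (-6, -5, 11)
  hex 8: (-5, -5, 10)
  hex 9: (-4, -5, 9)
  hex 10: (-3, -5, 8)
  hex 11: (-3, -4, 7)
  hex 12: (-3, -3, 6)
  hex 13: (-3, -2, 5)
  hex 14: (-3, -1, 4)
  hex 15: (-3, 0, 3)
  hex 16: (-4, 1, 3)
  hex 17: (-5, 2, 3)
  hex 18: (-6, 3, 3)
  hex 19: (-7, 4, 3)
  hex 20: (-8, 5, 3)
  hex 21: (-9, 5, 4)
  hex 22: (-10, 5, 5)
  hex 23: (-11, 5, 6)
  hex 24: (-12, 5, 7)
  hex 25: (-13, 5, 8)
  hex 26: (-13, 4, 9)
  hex 27: (-13, 3, 10)
  hex 28: (-13, 2, 11)
  hex 29: (-13, 1, 12)
Sorted: 30 hexes.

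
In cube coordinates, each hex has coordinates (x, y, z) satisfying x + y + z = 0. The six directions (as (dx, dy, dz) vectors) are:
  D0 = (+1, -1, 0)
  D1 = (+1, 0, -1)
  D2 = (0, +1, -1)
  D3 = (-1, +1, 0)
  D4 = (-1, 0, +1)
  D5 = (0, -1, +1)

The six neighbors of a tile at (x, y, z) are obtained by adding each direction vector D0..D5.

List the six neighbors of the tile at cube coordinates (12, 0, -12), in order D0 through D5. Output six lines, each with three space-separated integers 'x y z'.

Center: (12, 0, -12). Add each direction:
  D0: (12, 0, -12) + (1, -1, 0) = (13, -1, -12)
  D1: (12, 0, -12) + (1, 0, -1) = (13, 0, -13)
  D2: (12, 0, -12) + (0, 1, -1) = (12, 1, -13)
  D3: (12, 0, -12) + (-1, 1, 0) = (11, 1, -12)
  D4: (12, 0, -12) + (-1, 0, 1) = (11, 0, -11)
  D5: (12, 0, -12) + (0, -1, 1) = (12, -1, -11)

Answer: 13 -1 -12
13 0 -13
12 1 -13
11 1 -12
11 0 -11
12 -1 -11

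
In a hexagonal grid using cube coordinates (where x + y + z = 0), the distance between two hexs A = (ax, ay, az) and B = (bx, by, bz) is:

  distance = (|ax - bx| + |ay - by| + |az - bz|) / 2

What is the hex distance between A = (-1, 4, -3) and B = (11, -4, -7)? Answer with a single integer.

|ax - bx| = |-1 - 11| = 12
|ay - by| = |4 - (-4)| = 8
|az - bz| = |-3 - (-7)| = 4
distance = (12 + 8 + 4) / 2 = 24 / 2 = 12

Answer: 12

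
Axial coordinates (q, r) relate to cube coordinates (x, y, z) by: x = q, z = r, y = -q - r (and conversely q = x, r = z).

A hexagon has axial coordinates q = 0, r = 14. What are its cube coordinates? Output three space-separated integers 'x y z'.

x = q = 0
z = r = 14
y = -x - z = -(0) - (14) = -14

Answer: 0 -14 14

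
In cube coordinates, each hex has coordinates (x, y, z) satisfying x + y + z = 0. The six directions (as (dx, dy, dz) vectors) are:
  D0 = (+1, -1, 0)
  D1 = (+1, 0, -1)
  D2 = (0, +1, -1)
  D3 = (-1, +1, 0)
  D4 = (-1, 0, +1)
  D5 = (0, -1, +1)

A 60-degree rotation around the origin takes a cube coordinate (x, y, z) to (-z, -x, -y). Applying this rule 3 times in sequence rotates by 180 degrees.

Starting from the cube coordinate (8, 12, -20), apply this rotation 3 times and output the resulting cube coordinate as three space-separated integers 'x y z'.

Answer: -8 -12 20

Derivation:
Start: (8, 12, -20)
Step 1: (8, 12, -20) -> (-(-20), -(8), -(12)) = (20, -8, -12)
Step 2: (20, -8, -12) -> (-(-12), -(20), -(-8)) = (12, -20, 8)
Step 3: (12, -20, 8) -> (-(8), -(12), -(-20)) = (-8, -12, 20)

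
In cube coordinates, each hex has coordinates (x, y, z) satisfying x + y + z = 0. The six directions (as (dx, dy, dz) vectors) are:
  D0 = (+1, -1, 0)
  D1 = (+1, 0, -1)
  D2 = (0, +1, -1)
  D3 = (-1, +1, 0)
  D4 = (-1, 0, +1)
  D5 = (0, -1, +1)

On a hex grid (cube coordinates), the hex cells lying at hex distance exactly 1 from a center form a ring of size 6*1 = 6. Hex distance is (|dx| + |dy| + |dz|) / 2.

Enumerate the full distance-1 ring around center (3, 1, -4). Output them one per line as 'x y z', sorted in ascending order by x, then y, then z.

Walk ring at distance 1 from (3, 1, -4):
Start at center + D4*1 = (2, 1, -3)
  hex 0: (2, 1, -3)
  hex 1: (3, 0, -3)
  hex 2: (4, 0, -4)
  hex 3: (4, 1, -5)
  hex 4: (3, 2, -5)
  hex 5: (2, 2, -4)
Sorted: 6 hexes.

Answer: 2 1 -3
2 2 -4
3 0 -3
3 2 -5
4 0 -4
4 1 -5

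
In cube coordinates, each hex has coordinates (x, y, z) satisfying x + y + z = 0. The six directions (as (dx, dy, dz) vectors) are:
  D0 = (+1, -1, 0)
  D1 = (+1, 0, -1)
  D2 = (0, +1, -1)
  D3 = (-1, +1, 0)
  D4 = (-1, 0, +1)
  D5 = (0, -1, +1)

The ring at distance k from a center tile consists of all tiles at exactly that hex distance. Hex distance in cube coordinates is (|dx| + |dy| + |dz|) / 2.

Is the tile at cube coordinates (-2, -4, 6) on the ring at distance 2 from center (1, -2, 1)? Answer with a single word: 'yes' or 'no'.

Answer: no

Derivation:
|px - cx| = |-2 - 1| = 3
|py - cy| = |-4 - (-2)| = 2
|pz - cz| = |6 - 1| = 5
distance = (3+2+5)/2 = 10/2 = 5
radius = 2; distance != radius -> no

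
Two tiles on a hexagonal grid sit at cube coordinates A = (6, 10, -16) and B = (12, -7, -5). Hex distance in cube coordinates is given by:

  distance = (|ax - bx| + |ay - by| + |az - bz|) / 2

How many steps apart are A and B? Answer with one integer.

Answer: 17

Derivation:
|ax - bx| = |6 - 12| = 6
|ay - by| = |10 - (-7)| = 17
|az - bz| = |-16 - (-5)| = 11
distance = (6 + 17 + 11) / 2 = 34 / 2 = 17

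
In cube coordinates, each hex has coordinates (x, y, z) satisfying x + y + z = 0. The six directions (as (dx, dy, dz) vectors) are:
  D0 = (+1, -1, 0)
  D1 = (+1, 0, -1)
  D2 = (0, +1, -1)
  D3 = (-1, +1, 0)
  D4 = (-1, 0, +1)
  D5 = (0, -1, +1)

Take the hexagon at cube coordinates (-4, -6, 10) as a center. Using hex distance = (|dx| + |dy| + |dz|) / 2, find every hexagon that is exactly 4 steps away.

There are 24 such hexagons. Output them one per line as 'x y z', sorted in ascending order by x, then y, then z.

Answer: -8 -6 14
-8 -5 13
-8 -4 12
-8 -3 11
-8 -2 10
-7 -7 14
-7 -2 9
-6 -8 14
-6 -2 8
-5 -9 14
-5 -2 7
-4 -10 14
-4 -2 6
-3 -10 13
-3 -3 6
-2 -10 12
-2 -4 6
-1 -10 11
-1 -5 6
0 -10 10
0 -9 9
0 -8 8
0 -7 7
0 -6 6

Derivation:
Walk ring at distance 4 from (-4, -6, 10):
Start at center + D4*4 = (-8, -6, 14)
  hex 0: (-8, -6, 14)
  hex 1: (-7, -7, 14)
  hex 2: (-6, -8, 14)
  hex 3: (-5, -9, 14)
  hex 4: (-4, -10, 14)
  hex 5: (-3, -10, 13)
  hex 6: (-2, -10, 12)
  hex 7: (-1, -10, 11)
  hex 8: (0, -10, 10)
  hex 9: (0, -9, 9)
  hex 10: (0, -8, 8)
  hex 11: (0, -7, 7)
  hex 12: (0, -6, 6)
  hex 13: (-1, -5, 6)
  hex 14: (-2, -4, 6)
  hex 15: (-3, -3, 6)
  hex 16: (-4, -2, 6)
  hex 17: (-5, -2, 7)
  hex 18: (-6, -2, 8)
  hex 19: (-7, -2, 9)
  hex 20: (-8, -2, 10)
  hex 21: (-8, -3, 11)
  hex 22: (-8, -4, 12)
  hex 23: (-8, -5, 13)
Sorted: 24 hexes.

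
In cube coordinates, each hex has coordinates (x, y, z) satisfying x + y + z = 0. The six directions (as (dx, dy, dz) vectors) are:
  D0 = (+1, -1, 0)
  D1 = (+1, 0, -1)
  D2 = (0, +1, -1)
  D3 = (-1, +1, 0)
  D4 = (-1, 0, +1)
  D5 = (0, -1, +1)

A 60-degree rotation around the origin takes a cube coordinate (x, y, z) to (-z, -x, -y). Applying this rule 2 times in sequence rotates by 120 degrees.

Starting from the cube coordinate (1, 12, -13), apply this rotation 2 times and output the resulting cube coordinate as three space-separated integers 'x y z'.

Answer: 12 -13 1

Derivation:
Start: (1, 12, -13)
Step 1: (1, 12, -13) -> (-(-13), -(1), -(12)) = (13, -1, -12)
Step 2: (13, -1, -12) -> (-(-12), -(13), -(-1)) = (12, -13, 1)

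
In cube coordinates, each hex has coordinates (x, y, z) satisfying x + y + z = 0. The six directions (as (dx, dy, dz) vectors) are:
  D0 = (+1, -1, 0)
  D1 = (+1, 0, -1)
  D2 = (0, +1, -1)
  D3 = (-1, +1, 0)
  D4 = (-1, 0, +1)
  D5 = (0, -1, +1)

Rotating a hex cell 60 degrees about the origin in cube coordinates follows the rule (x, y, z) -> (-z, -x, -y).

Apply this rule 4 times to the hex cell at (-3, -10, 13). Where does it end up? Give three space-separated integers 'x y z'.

Start: (-3, -10, 13)
Step 1: (-3, -10, 13) -> (-(13), -(-3), -(-10)) = (-13, 3, 10)
Step 2: (-13, 3, 10) -> (-(10), -(-13), -(3)) = (-10, 13, -3)
Step 3: (-10, 13, -3) -> (-(-3), -(-10), -(13)) = (3, 10, -13)
Step 4: (3, 10, -13) -> (-(-13), -(3), -(10)) = (13, -3, -10)

Answer: 13 -3 -10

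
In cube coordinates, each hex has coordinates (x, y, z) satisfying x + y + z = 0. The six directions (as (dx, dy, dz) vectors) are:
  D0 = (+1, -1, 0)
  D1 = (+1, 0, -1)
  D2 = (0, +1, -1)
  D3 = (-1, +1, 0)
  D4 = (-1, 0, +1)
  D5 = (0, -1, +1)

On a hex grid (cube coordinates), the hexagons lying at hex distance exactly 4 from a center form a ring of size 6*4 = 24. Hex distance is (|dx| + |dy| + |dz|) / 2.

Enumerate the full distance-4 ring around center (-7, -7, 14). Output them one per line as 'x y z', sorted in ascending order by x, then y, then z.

Walk ring at distance 4 from (-7, -7, 14):
Start at center + D4*4 = (-11, -7, 18)
  hex 0: (-11, -7, 18)
  hex 1: (-10, -8, 18)
  hex 2: (-9, -9, 18)
  hex 3: (-8, -10, 18)
  hex 4: (-7, -11, 18)
  hex 5: (-6, -11, 17)
  hex 6: (-5, -11, 16)
  hex 7: (-4, -11, 15)
  hex 8: (-3, -11, 14)
  hex 9: (-3, -10, 13)
  hex 10: (-3, -9, 12)
  hex 11: (-3, -8, 11)
  hex 12: (-3, -7, 10)
  hex 13: (-4, -6, 10)
  hex 14: (-5, -5, 10)
  hex 15: (-6, -4, 10)
  hex 16: (-7, -3, 10)
  hex 17: (-8, -3, 11)
  hex 18: (-9, -3, 12)
  hex 19: (-10, -3, 13)
  hex 20: (-11, -3, 14)
  hex 21: (-11, -4, 15)
  hex 22: (-11, -5, 16)
  hex 23: (-11, -6, 17)
Sorted: 24 hexes.

Answer: -11 -7 18
-11 -6 17
-11 -5 16
-11 -4 15
-11 -3 14
-10 -8 18
-10 -3 13
-9 -9 18
-9 -3 12
-8 -10 18
-8 -3 11
-7 -11 18
-7 -3 10
-6 -11 17
-6 -4 10
-5 -11 16
-5 -5 10
-4 -11 15
-4 -6 10
-3 -11 14
-3 -10 13
-3 -9 12
-3 -8 11
-3 -7 10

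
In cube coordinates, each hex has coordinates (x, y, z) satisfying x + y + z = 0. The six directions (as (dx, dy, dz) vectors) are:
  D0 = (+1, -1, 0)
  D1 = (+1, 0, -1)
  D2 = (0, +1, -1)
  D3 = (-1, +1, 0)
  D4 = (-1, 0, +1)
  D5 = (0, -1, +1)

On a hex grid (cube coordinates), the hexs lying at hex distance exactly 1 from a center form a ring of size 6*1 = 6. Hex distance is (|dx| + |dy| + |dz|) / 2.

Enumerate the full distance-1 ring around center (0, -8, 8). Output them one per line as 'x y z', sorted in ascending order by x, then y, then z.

Walk ring at distance 1 from (0, -8, 8):
Start at center + D4*1 = (-1, -8, 9)
  hex 0: (-1, -8, 9)
  hex 1: (0, -9, 9)
  hex 2: (1, -9, 8)
  hex 3: (1, -8, 7)
  hex 4: (0, -7, 7)
  hex 5: (-1, -7, 8)
Sorted: 6 hexes.

Answer: -1 -8 9
-1 -7 8
0 -9 9
0 -7 7
1 -9 8
1 -8 7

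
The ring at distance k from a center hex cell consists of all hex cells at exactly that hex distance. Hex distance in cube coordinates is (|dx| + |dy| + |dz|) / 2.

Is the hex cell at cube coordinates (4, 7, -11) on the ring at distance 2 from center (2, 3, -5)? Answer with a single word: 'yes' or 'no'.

|px - cx| = |4 - 2| = 2
|py - cy| = |7 - 3| = 4
|pz - cz| = |-11 - (-5)| = 6
distance = (2+4+6)/2 = 12/2 = 6
radius = 2; distance != radius -> no

Answer: no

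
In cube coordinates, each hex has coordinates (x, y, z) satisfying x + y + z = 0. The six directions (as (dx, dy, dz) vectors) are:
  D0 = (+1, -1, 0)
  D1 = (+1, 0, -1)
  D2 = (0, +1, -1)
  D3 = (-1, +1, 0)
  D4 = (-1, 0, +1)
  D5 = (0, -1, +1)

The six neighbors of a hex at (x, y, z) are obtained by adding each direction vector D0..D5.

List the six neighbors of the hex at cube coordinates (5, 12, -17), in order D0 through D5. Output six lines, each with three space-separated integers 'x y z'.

Center: (5, 12, -17). Add each direction:
  D0: (5, 12, -17) + (1, -1, 0) = (6, 11, -17)
  D1: (5, 12, -17) + (1, 0, -1) = (6, 12, -18)
  D2: (5, 12, -17) + (0, 1, -1) = (5, 13, -18)
  D3: (5, 12, -17) + (-1, 1, 0) = (4, 13, -17)
  D4: (5, 12, -17) + (-1, 0, 1) = (4, 12, -16)
  D5: (5, 12, -17) + (0, -1, 1) = (5, 11, -16)

Answer: 6 11 -17
6 12 -18
5 13 -18
4 13 -17
4 12 -16
5 11 -16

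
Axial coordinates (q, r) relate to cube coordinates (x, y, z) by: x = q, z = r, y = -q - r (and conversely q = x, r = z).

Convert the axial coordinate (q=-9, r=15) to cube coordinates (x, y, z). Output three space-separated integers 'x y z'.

x = q = -9
z = r = 15
y = -x - z = -(-9) - (15) = -6

Answer: -9 -6 15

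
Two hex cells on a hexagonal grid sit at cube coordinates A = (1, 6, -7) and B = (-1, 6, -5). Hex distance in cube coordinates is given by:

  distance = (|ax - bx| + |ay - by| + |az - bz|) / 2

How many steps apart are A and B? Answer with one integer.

|ax - bx| = |1 - (-1)| = 2
|ay - by| = |6 - 6| = 0
|az - bz| = |-7 - (-5)| = 2
distance = (2 + 0 + 2) / 2 = 4 / 2 = 2

Answer: 2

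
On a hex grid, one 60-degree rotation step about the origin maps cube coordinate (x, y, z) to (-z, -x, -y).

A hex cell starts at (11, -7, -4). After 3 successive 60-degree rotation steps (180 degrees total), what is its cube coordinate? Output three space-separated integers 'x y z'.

Answer: -11 7 4

Derivation:
Start: (11, -7, -4)
Step 1: (11, -7, -4) -> (-(-4), -(11), -(-7)) = (4, -11, 7)
Step 2: (4, -11, 7) -> (-(7), -(4), -(-11)) = (-7, -4, 11)
Step 3: (-7, -4, 11) -> (-(11), -(-7), -(-4)) = (-11, 7, 4)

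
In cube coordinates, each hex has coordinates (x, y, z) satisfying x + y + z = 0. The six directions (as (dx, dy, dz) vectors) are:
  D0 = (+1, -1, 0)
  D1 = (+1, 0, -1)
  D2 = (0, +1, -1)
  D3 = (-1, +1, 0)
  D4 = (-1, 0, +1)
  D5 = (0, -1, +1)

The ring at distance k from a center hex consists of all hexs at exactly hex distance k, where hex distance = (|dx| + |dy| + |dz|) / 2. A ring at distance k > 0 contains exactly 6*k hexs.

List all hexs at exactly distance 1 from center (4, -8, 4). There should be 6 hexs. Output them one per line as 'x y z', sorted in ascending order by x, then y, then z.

Walk ring at distance 1 from (4, -8, 4):
Start at center + D4*1 = (3, -8, 5)
  hex 0: (3, -8, 5)
  hex 1: (4, -9, 5)
  hex 2: (5, -9, 4)
  hex 3: (5, -8, 3)
  hex 4: (4, -7, 3)
  hex 5: (3, -7, 4)
Sorted: 6 hexes.

Answer: 3 -8 5
3 -7 4
4 -9 5
4 -7 3
5 -9 4
5 -8 3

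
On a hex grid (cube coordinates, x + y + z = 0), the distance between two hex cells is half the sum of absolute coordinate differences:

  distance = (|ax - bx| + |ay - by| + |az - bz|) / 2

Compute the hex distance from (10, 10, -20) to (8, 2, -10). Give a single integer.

|ax - bx| = |10 - 8| = 2
|ay - by| = |10 - 2| = 8
|az - bz| = |-20 - (-10)| = 10
distance = (2 + 8 + 10) / 2 = 20 / 2 = 10

Answer: 10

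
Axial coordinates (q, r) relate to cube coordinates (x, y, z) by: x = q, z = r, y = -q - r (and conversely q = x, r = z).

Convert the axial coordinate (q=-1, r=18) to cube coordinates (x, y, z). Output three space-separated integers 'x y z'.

Answer: -1 -17 18

Derivation:
x = q = -1
z = r = 18
y = -x - z = -(-1) - (18) = -17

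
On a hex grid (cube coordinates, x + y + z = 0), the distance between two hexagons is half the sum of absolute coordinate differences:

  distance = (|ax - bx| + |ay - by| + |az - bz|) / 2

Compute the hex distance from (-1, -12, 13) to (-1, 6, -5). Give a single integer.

Answer: 18

Derivation:
|ax - bx| = |-1 - (-1)| = 0
|ay - by| = |-12 - 6| = 18
|az - bz| = |13 - (-5)| = 18
distance = (0 + 18 + 18) / 2 = 36 / 2 = 18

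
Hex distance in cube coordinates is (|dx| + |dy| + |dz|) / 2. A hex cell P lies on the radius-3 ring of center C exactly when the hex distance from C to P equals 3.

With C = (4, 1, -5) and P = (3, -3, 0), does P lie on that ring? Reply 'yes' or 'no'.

Answer: no

Derivation:
|px - cx| = |3 - 4| = 1
|py - cy| = |-3 - 1| = 4
|pz - cz| = |0 - (-5)| = 5
distance = (1+4+5)/2 = 10/2 = 5
radius = 3; distance != radius -> no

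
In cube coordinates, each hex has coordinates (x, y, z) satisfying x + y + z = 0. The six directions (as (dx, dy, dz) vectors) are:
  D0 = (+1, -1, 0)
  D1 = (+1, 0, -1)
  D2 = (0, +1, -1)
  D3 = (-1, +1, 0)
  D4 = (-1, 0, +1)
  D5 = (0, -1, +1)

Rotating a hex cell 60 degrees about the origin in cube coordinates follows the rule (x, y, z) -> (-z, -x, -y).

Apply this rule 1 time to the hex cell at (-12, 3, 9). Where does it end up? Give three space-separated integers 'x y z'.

Start: (-12, 3, 9)
Step 1: (-12, 3, 9) -> (-(9), -(-12), -(3)) = (-9, 12, -3)

Answer: -9 12 -3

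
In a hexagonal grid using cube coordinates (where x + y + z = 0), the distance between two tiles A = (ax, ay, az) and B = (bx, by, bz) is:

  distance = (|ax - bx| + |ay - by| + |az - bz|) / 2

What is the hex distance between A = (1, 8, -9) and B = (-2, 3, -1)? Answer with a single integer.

|ax - bx| = |1 - (-2)| = 3
|ay - by| = |8 - 3| = 5
|az - bz| = |-9 - (-1)| = 8
distance = (3 + 5 + 8) / 2 = 16 / 2 = 8

Answer: 8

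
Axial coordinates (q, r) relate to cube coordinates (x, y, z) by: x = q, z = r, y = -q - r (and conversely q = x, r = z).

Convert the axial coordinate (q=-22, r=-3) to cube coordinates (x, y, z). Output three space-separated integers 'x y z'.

x = q = -22
z = r = -3
y = -x - z = -(-22) - (-3) = 25

Answer: -22 25 -3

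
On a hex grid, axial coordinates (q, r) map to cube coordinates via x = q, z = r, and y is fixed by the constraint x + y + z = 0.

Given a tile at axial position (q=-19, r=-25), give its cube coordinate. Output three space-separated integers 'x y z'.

x = q = -19
z = r = -25
y = -x - z = -(-19) - (-25) = 44

Answer: -19 44 -25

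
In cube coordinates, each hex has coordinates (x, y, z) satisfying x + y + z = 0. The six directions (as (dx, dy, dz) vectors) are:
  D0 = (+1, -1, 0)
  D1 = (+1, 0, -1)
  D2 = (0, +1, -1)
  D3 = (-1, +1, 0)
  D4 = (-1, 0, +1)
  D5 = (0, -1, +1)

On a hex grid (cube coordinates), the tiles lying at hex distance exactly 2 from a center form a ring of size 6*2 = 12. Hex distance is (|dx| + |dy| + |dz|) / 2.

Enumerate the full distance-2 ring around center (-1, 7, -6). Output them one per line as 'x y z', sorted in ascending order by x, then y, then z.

Walk ring at distance 2 from (-1, 7, -6):
Start at center + D4*2 = (-3, 7, -4)
  hex 0: (-3, 7, -4)
  hex 1: (-2, 6, -4)
  hex 2: (-1, 5, -4)
  hex 3: (0, 5, -5)
  hex 4: (1, 5, -6)
  hex 5: (1, 6, -7)
  hex 6: (1, 7, -8)
  hex 7: (0, 8, -8)
  hex 8: (-1, 9, -8)
  hex 9: (-2, 9, -7)
  hex 10: (-3, 9, -6)
  hex 11: (-3, 8, -5)
Sorted: 12 hexes.

Answer: -3 7 -4
-3 8 -5
-3 9 -6
-2 6 -4
-2 9 -7
-1 5 -4
-1 9 -8
0 5 -5
0 8 -8
1 5 -6
1 6 -7
1 7 -8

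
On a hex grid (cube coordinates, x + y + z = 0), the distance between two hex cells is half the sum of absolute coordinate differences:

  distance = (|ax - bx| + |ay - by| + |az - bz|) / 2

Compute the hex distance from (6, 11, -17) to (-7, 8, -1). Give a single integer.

|ax - bx| = |6 - (-7)| = 13
|ay - by| = |11 - 8| = 3
|az - bz| = |-17 - (-1)| = 16
distance = (13 + 3 + 16) / 2 = 32 / 2 = 16

Answer: 16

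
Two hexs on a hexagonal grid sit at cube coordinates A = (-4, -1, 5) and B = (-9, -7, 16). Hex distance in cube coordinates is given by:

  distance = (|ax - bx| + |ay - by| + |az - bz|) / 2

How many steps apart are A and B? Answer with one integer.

|ax - bx| = |-4 - (-9)| = 5
|ay - by| = |-1 - (-7)| = 6
|az - bz| = |5 - 16| = 11
distance = (5 + 6 + 11) / 2 = 22 / 2 = 11

Answer: 11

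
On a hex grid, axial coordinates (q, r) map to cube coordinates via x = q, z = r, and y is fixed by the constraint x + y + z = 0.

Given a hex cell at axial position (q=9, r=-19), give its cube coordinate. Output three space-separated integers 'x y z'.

Answer: 9 10 -19

Derivation:
x = q = 9
z = r = -19
y = -x - z = -(9) - (-19) = 10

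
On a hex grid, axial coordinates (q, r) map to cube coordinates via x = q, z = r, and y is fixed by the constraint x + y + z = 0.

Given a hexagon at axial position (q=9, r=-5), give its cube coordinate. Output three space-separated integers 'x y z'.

Answer: 9 -4 -5

Derivation:
x = q = 9
z = r = -5
y = -x - z = -(9) - (-5) = -4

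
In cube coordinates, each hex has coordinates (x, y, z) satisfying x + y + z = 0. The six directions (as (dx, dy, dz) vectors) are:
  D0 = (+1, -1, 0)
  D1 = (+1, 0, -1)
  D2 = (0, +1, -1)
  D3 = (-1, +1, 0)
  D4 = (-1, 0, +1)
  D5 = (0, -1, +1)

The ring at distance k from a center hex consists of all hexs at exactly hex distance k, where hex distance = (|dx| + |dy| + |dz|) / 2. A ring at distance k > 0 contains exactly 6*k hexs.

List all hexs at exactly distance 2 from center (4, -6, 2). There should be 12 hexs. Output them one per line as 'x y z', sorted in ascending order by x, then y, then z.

Answer: 2 -6 4
2 -5 3
2 -4 2
3 -7 4
3 -4 1
4 -8 4
4 -4 0
5 -8 3
5 -5 0
6 -8 2
6 -7 1
6 -6 0

Derivation:
Walk ring at distance 2 from (4, -6, 2):
Start at center + D4*2 = (2, -6, 4)
  hex 0: (2, -6, 4)
  hex 1: (3, -7, 4)
  hex 2: (4, -8, 4)
  hex 3: (5, -8, 3)
  hex 4: (6, -8, 2)
  hex 5: (6, -7, 1)
  hex 6: (6, -6, 0)
  hex 7: (5, -5, 0)
  hex 8: (4, -4, 0)
  hex 9: (3, -4, 1)
  hex 10: (2, -4, 2)
  hex 11: (2, -5, 3)
Sorted: 12 hexes.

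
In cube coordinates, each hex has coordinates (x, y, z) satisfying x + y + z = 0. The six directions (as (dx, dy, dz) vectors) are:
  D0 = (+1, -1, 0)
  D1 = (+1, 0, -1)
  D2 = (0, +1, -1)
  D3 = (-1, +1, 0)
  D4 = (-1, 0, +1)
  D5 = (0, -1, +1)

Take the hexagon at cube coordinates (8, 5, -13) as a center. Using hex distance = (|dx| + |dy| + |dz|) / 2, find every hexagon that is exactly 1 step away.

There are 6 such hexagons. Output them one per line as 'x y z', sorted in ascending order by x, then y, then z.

Answer: 7 5 -12
7 6 -13
8 4 -12
8 6 -14
9 4 -13
9 5 -14

Derivation:
Walk ring at distance 1 from (8, 5, -13):
Start at center + D4*1 = (7, 5, -12)
  hex 0: (7, 5, -12)
  hex 1: (8, 4, -12)
  hex 2: (9, 4, -13)
  hex 3: (9, 5, -14)
  hex 4: (8, 6, -14)
  hex 5: (7, 6, -13)
Sorted: 6 hexes.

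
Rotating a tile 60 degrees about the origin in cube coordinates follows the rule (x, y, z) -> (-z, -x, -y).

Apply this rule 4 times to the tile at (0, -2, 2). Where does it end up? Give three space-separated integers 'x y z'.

Start: (0, -2, 2)
Step 1: (0, -2, 2) -> (-(2), -(0), -(-2)) = (-2, 0, 2)
Step 2: (-2, 0, 2) -> (-(2), -(-2), -(0)) = (-2, 2, 0)
Step 3: (-2, 2, 0) -> (-(0), -(-2), -(2)) = (0, 2, -2)
Step 4: (0, 2, -2) -> (-(-2), -(0), -(2)) = (2, 0, -2)

Answer: 2 0 -2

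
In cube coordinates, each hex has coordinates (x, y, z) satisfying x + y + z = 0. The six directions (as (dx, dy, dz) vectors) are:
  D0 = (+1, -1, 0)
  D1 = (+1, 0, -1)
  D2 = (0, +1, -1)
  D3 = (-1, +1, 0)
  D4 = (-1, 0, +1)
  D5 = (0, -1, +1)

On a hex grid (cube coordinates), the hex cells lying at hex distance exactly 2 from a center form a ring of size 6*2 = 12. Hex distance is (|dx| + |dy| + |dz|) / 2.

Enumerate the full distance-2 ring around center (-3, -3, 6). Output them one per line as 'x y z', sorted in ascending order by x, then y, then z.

Walk ring at distance 2 from (-3, -3, 6):
Start at center + D4*2 = (-5, -3, 8)
  hex 0: (-5, -3, 8)
  hex 1: (-4, -4, 8)
  hex 2: (-3, -5, 8)
  hex 3: (-2, -5, 7)
  hex 4: (-1, -5, 6)
  hex 5: (-1, -4, 5)
  hex 6: (-1, -3, 4)
  hex 7: (-2, -2, 4)
  hex 8: (-3, -1, 4)
  hex 9: (-4, -1, 5)
  hex 10: (-5, -1, 6)
  hex 11: (-5, -2, 7)
Sorted: 12 hexes.

Answer: -5 -3 8
-5 -2 7
-5 -1 6
-4 -4 8
-4 -1 5
-3 -5 8
-3 -1 4
-2 -5 7
-2 -2 4
-1 -5 6
-1 -4 5
-1 -3 4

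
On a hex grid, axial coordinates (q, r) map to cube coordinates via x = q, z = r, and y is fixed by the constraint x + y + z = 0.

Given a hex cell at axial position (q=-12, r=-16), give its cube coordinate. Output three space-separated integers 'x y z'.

x = q = -12
z = r = -16
y = -x - z = -(-12) - (-16) = 28

Answer: -12 28 -16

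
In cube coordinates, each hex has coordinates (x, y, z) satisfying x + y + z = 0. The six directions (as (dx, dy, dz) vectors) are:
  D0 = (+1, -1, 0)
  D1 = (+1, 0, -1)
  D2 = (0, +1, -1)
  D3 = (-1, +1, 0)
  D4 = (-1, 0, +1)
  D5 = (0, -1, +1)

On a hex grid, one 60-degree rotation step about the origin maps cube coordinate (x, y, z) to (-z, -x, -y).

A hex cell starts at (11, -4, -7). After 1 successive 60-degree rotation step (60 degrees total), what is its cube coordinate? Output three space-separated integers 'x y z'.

Answer: 7 -11 4

Derivation:
Start: (11, -4, -7)
Step 1: (11, -4, -7) -> (-(-7), -(11), -(-4)) = (7, -11, 4)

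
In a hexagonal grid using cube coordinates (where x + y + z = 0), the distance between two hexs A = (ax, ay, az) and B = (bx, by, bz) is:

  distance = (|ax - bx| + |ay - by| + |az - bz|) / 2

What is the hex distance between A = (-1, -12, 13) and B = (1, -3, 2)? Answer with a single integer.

|ax - bx| = |-1 - 1| = 2
|ay - by| = |-12 - (-3)| = 9
|az - bz| = |13 - 2| = 11
distance = (2 + 9 + 11) / 2 = 22 / 2 = 11

Answer: 11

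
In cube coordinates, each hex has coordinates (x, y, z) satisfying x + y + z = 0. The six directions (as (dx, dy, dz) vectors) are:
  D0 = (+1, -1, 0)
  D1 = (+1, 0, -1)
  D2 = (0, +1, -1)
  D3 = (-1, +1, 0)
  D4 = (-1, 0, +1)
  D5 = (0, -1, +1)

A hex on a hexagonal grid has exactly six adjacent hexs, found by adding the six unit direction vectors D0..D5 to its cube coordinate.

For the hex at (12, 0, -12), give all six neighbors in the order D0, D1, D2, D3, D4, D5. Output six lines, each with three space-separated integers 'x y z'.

Center: (12, 0, -12). Add each direction:
  D0: (12, 0, -12) + (1, -1, 0) = (13, -1, -12)
  D1: (12, 0, -12) + (1, 0, -1) = (13, 0, -13)
  D2: (12, 0, -12) + (0, 1, -1) = (12, 1, -13)
  D3: (12, 0, -12) + (-1, 1, 0) = (11, 1, -12)
  D4: (12, 0, -12) + (-1, 0, 1) = (11, 0, -11)
  D5: (12, 0, -12) + (0, -1, 1) = (12, -1, -11)

Answer: 13 -1 -12
13 0 -13
12 1 -13
11 1 -12
11 0 -11
12 -1 -11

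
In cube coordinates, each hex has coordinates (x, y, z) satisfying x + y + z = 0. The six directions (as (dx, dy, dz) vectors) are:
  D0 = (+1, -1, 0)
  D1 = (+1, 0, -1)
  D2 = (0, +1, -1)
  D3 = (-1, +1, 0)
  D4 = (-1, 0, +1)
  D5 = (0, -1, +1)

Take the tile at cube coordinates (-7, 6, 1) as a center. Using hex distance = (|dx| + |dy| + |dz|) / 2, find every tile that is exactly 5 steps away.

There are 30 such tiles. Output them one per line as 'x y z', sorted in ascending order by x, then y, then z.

Walk ring at distance 5 from (-7, 6, 1):
Start at center + D4*5 = (-12, 6, 6)
  hex 0: (-12, 6, 6)
  hex 1: (-11, 5, 6)
  hex 2: (-10, 4, 6)
  hex 3: (-9, 3, 6)
  hex 4: (-8, 2, 6)
  hex 5: (-7, 1, 6)
  hex 6: (-6, 1, 5)
  hex 7: (-5, 1, 4)
  hex 8: (-4, 1, 3)
  hex 9: (-3, 1, 2)
  hex 10: (-2, 1, 1)
  hex 11: (-2, 2, 0)
  hex 12: (-2, 3, -1)
  hex 13: (-2, 4, -2)
  hex 14: (-2, 5, -3)
  hex 15: (-2, 6, -4)
  hex 16: (-3, 7, -4)
  hex 17: (-4, 8, -4)
  hex 18: (-5, 9, -4)
  hex 19: (-6, 10, -4)
  hex 20: (-7, 11, -4)
  hex 21: (-8, 11, -3)
  hex 22: (-9, 11, -2)
  hex 23: (-10, 11, -1)
  hex 24: (-11, 11, 0)
  hex 25: (-12, 11, 1)
  hex 26: (-12, 10, 2)
  hex 27: (-12, 9, 3)
  hex 28: (-12, 8, 4)
  hex 29: (-12, 7, 5)
Sorted: 30 hexes.

Answer: -12 6 6
-12 7 5
-12 8 4
-12 9 3
-12 10 2
-12 11 1
-11 5 6
-11 11 0
-10 4 6
-10 11 -1
-9 3 6
-9 11 -2
-8 2 6
-8 11 -3
-7 1 6
-7 11 -4
-6 1 5
-6 10 -4
-5 1 4
-5 9 -4
-4 1 3
-4 8 -4
-3 1 2
-3 7 -4
-2 1 1
-2 2 0
-2 3 -1
-2 4 -2
-2 5 -3
-2 6 -4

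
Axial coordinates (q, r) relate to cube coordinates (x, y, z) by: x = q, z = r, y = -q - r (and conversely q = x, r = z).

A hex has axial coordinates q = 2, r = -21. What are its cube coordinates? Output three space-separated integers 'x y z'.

Answer: 2 19 -21

Derivation:
x = q = 2
z = r = -21
y = -x - z = -(2) - (-21) = 19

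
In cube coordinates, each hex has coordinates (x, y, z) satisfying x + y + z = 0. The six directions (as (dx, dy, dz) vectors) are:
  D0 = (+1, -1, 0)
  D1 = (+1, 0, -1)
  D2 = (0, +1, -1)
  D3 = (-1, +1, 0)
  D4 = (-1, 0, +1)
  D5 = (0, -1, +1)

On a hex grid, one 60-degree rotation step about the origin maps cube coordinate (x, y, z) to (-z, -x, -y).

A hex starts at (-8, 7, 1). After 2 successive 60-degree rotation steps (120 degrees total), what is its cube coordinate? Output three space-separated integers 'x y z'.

Start: (-8, 7, 1)
Step 1: (-8, 7, 1) -> (-(1), -(-8), -(7)) = (-1, 8, -7)
Step 2: (-1, 8, -7) -> (-(-7), -(-1), -(8)) = (7, 1, -8)

Answer: 7 1 -8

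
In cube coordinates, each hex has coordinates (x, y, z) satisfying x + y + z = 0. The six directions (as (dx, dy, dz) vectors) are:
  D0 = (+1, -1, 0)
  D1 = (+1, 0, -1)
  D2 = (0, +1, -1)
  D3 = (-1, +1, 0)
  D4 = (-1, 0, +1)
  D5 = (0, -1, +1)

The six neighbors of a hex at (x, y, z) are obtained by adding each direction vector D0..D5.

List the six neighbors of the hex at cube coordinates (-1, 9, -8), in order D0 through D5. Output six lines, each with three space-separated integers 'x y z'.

Center: (-1, 9, -8). Add each direction:
  D0: (-1, 9, -8) + (1, -1, 0) = (0, 8, -8)
  D1: (-1, 9, -8) + (1, 0, -1) = (0, 9, -9)
  D2: (-1, 9, -8) + (0, 1, -1) = (-1, 10, -9)
  D3: (-1, 9, -8) + (-1, 1, 0) = (-2, 10, -8)
  D4: (-1, 9, -8) + (-1, 0, 1) = (-2, 9, -7)
  D5: (-1, 9, -8) + (0, -1, 1) = (-1, 8, -7)

Answer: 0 8 -8
0 9 -9
-1 10 -9
-2 10 -8
-2 9 -7
-1 8 -7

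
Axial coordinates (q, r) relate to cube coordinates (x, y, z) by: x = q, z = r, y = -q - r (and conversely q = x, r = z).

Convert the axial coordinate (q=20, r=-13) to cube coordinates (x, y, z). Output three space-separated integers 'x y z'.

x = q = 20
z = r = -13
y = -x - z = -(20) - (-13) = -7

Answer: 20 -7 -13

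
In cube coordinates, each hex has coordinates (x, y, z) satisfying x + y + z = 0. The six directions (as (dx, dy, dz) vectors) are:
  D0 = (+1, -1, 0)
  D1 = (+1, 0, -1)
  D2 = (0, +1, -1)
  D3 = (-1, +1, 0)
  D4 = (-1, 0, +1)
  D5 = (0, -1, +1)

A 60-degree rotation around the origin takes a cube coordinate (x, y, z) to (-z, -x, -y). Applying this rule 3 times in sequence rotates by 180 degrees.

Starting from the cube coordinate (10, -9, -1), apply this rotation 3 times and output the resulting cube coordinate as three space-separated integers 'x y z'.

Start: (10, -9, -1)
Step 1: (10, -9, -1) -> (-(-1), -(10), -(-9)) = (1, -10, 9)
Step 2: (1, -10, 9) -> (-(9), -(1), -(-10)) = (-9, -1, 10)
Step 3: (-9, -1, 10) -> (-(10), -(-9), -(-1)) = (-10, 9, 1)

Answer: -10 9 1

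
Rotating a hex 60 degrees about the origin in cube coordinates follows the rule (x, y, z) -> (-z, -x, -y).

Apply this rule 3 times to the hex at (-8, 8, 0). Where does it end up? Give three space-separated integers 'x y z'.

Start: (-8, 8, 0)
Step 1: (-8, 8, 0) -> (-(0), -(-8), -(8)) = (0, 8, -8)
Step 2: (0, 8, -8) -> (-(-8), -(0), -(8)) = (8, 0, -8)
Step 3: (8, 0, -8) -> (-(-8), -(8), -(0)) = (8, -8, 0)

Answer: 8 -8 0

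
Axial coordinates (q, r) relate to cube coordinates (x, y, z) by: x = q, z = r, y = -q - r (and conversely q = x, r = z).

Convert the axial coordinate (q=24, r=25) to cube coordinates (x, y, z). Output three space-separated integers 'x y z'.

Answer: 24 -49 25

Derivation:
x = q = 24
z = r = 25
y = -x - z = -(24) - (25) = -49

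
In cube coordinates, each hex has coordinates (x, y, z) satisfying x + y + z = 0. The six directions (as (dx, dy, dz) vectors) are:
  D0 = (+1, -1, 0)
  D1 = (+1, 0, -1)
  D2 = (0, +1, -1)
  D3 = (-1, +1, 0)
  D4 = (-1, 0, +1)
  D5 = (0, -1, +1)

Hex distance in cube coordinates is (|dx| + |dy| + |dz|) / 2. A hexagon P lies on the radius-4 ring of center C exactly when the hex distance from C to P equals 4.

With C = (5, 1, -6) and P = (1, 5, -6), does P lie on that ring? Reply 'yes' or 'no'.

Answer: yes

Derivation:
|px - cx| = |1 - 5| = 4
|py - cy| = |5 - 1| = 4
|pz - cz| = |-6 - (-6)| = 0
distance = (4+4+0)/2 = 8/2 = 4
radius = 4; distance == radius -> yes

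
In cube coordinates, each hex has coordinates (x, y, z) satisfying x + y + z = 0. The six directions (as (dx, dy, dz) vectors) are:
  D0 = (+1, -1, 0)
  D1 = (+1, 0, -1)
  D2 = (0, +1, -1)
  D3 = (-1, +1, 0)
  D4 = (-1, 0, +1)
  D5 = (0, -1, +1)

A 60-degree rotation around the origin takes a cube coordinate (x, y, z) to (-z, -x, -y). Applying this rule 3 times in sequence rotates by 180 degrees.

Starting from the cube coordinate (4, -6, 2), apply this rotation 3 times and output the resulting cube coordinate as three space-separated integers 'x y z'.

Answer: -4 6 -2

Derivation:
Start: (4, -6, 2)
Step 1: (4, -6, 2) -> (-(2), -(4), -(-6)) = (-2, -4, 6)
Step 2: (-2, -4, 6) -> (-(6), -(-2), -(-4)) = (-6, 2, 4)
Step 3: (-6, 2, 4) -> (-(4), -(-6), -(2)) = (-4, 6, -2)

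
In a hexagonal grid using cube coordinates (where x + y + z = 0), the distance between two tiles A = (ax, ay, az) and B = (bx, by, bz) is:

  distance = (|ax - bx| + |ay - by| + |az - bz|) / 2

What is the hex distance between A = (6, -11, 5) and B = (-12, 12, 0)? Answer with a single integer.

|ax - bx| = |6 - (-12)| = 18
|ay - by| = |-11 - 12| = 23
|az - bz| = |5 - 0| = 5
distance = (18 + 23 + 5) / 2 = 46 / 2 = 23

Answer: 23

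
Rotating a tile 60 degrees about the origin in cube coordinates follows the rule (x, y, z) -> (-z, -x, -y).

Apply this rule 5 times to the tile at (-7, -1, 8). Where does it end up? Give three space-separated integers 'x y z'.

Start: (-7, -1, 8)
Step 1: (-7, -1, 8) -> (-(8), -(-7), -(-1)) = (-8, 7, 1)
Step 2: (-8, 7, 1) -> (-(1), -(-8), -(7)) = (-1, 8, -7)
Step 3: (-1, 8, -7) -> (-(-7), -(-1), -(8)) = (7, 1, -8)
Step 4: (7, 1, -8) -> (-(-8), -(7), -(1)) = (8, -7, -1)
Step 5: (8, -7, -1) -> (-(-1), -(8), -(-7)) = (1, -8, 7)

Answer: 1 -8 7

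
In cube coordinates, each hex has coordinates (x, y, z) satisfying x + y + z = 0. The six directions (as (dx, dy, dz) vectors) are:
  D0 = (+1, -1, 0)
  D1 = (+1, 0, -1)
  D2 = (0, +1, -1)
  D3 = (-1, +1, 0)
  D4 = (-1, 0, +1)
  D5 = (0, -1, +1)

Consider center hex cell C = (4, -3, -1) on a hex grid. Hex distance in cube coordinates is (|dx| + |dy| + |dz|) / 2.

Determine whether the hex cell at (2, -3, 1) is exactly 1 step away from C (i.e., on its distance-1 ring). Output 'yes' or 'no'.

|px - cx| = |2 - 4| = 2
|py - cy| = |-3 - (-3)| = 0
|pz - cz| = |1 - (-1)| = 2
distance = (2+0+2)/2 = 4/2 = 2
radius = 1; distance != radius -> no

Answer: no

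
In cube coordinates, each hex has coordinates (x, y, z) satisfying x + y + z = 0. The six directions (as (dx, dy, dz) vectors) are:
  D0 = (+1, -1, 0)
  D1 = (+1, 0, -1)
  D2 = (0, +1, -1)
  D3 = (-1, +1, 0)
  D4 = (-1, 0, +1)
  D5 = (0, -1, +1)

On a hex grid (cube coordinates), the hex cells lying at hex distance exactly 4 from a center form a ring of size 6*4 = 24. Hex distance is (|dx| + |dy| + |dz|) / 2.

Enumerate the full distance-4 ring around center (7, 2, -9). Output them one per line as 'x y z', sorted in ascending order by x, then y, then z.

Answer: 3 2 -5
3 3 -6
3 4 -7
3 5 -8
3 6 -9
4 1 -5
4 6 -10
5 0 -5
5 6 -11
6 -1 -5
6 6 -12
7 -2 -5
7 6 -13
8 -2 -6
8 5 -13
9 -2 -7
9 4 -13
10 -2 -8
10 3 -13
11 -2 -9
11 -1 -10
11 0 -11
11 1 -12
11 2 -13

Derivation:
Walk ring at distance 4 from (7, 2, -9):
Start at center + D4*4 = (3, 2, -5)
  hex 0: (3, 2, -5)
  hex 1: (4, 1, -5)
  hex 2: (5, 0, -5)
  hex 3: (6, -1, -5)
  hex 4: (7, -2, -5)
  hex 5: (8, -2, -6)
  hex 6: (9, -2, -7)
  hex 7: (10, -2, -8)
  hex 8: (11, -2, -9)
  hex 9: (11, -1, -10)
  hex 10: (11, 0, -11)
  hex 11: (11, 1, -12)
  hex 12: (11, 2, -13)
  hex 13: (10, 3, -13)
  hex 14: (9, 4, -13)
  hex 15: (8, 5, -13)
  hex 16: (7, 6, -13)
  hex 17: (6, 6, -12)
  hex 18: (5, 6, -11)
  hex 19: (4, 6, -10)
  hex 20: (3, 6, -9)
  hex 21: (3, 5, -8)
  hex 22: (3, 4, -7)
  hex 23: (3, 3, -6)
Sorted: 24 hexes.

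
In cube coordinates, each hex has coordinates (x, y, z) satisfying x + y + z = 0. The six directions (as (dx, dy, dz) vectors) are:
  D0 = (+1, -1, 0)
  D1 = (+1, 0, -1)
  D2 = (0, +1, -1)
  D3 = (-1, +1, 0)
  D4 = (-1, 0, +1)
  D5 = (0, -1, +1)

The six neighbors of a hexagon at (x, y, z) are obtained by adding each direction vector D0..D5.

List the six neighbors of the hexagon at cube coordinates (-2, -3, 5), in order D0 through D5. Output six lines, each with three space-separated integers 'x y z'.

Center: (-2, -3, 5). Add each direction:
  D0: (-2, -3, 5) + (1, -1, 0) = (-1, -4, 5)
  D1: (-2, -3, 5) + (1, 0, -1) = (-1, -3, 4)
  D2: (-2, -3, 5) + (0, 1, -1) = (-2, -2, 4)
  D3: (-2, -3, 5) + (-1, 1, 0) = (-3, -2, 5)
  D4: (-2, -3, 5) + (-1, 0, 1) = (-3, -3, 6)
  D5: (-2, -3, 5) + (0, -1, 1) = (-2, -4, 6)

Answer: -1 -4 5
-1 -3 4
-2 -2 4
-3 -2 5
-3 -3 6
-2 -4 6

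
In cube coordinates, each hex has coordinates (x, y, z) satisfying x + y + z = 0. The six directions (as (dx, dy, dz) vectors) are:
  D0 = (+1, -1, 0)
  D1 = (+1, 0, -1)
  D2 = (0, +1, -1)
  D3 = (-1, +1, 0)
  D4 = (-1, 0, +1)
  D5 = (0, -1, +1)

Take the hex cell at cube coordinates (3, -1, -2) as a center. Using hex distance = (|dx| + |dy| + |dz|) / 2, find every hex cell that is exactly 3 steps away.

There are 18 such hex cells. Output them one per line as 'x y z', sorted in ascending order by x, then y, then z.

Walk ring at distance 3 from (3, -1, -2):
Start at center + D4*3 = (0, -1, 1)
  hex 0: (0, -1, 1)
  hex 1: (1, -2, 1)
  hex 2: (2, -3, 1)
  hex 3: (3, -4, 1)
  hex 4: (4, -4, 0)
  hex 5: (5, -4, -1)
  hex 6: (6, -4, -2)
  hex 7: (6, -3, -3)
  hex 8: (6, -2, -4)
  hex 9: (6, -1, -5)
  hex 10: (5, 0, -5)
  hex 11: (4, 1, -5)
  hex 12: (3, 2, -5)
  hex 13: (2, 2, -4)
  hex 14: (1, 2, -3)
  hex 15: (0, 2, -2)
  hex 16: (0, 1, -1)
  hex 17: (0, 0, 0)
Sorted: 18 hexes.

Answer: 0 -1 1
0 0 0
0 1 -1
0 2 -2
1 -2 1
1 2 -3
2 -3 1
2 2 -4
3 -4 1
3 2 -5
4 -4 0
4 1 -5
5 -4 -1
5 0 -5
6 -4 -2
6 -3 -3
6 -2 -4
6 -1 -5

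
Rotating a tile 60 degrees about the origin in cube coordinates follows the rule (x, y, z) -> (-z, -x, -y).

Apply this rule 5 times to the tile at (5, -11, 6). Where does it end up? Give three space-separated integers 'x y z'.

Answer: 11 -6 -5

Derivation:
Start: (5, -11, 6)
Step 1: (5, -11, 6) -> (-(6), -(5), -(-11)) = (-6, -5, 11)
Step 2: (-6, -5, 11) -> (-(11), -(-6), -(-5)) = (-11, 6, 5)
Step 3: (-11, 6, 5) -> (-(5), -(-11), -(6)) = (-5, 11, -6)
Step 4: (-5, 11, -6) -> (-(-6), -(-5), -(11)) = (6, 5, -11)
Step 5: (6, 5, -11) -> (-(-11), -(6), -(5)) = (11, -6, -5)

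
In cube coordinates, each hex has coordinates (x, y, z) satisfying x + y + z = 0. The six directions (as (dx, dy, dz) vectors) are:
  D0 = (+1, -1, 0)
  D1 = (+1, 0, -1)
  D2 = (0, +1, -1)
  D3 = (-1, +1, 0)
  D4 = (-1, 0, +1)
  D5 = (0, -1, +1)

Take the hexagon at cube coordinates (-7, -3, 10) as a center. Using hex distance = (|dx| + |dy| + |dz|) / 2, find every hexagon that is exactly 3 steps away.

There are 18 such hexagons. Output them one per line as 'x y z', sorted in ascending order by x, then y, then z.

Walk ring at distance 3 from (-7, -3, 10):
Start at center + D4*3 = (-10, -3, 13)
  hex 0: (-10, -3, 13)
  hex 1: (-9, -4, 13)
  hex 2: (-8, -5, 13)
  hex 3: (-7, -6, 13)
  hex 4: (-6, -6, 12)
  hex 5: (-5, -6, 11)
  hex 6: (-4, -6, 10)
  hex 7: (-4, -5, 9)
  hex 8: (-4, -4, 8)
  hex 9: (-4, -3, 7)
  hex 10: (-5, -2, 7)
  hex 11: (-6, -1, 7)
  hex 12: (-7, 0, 7)
  hex 13: (-8, 0, 8)
  hex 14: (-9, 0, 9)
  hex 15: (-10, 0, 10)
  hex 16: (-10, -1, 11)
  hex 17: (-10, -2, 12)
Sorted: 18 hexes.

Answer: -10 -3 13
-10 -2 12
-10 -1 11
-10 0 10
-9 -4 13
-9 0 9
-8 -5 13
-8 0 8
-7 -6 13
-7 0 7
-6 -6 12
-6 -1 7
-5 -6 11
-5 -2 7
-4 -6 10
-4 -5 9
-4 -4 8
-4 -3 7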